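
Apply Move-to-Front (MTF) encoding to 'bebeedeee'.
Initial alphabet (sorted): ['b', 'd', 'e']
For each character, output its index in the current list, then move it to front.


MTF encoding:
'b': index 0 in ['b', 'd', 'e'] -> ['b', 'd', 'e']
'e': index 2 in ['b', 'd', 'e'] -> ['e', 'b', 'd']
'b': index 1 in ['e', 'b', 'd'] -> ['b', 'e', 'd']
'e': index 1 in ['b', 'e', 'd'] -> ['e', 'b', 'd']
'e': index 0 in ['e', 'b', 'd'] -> ['e', 'b', 'd']
'd': index 2 in ['e', 'b', 'd'] -> ['d', 'e', 'b']
'e': index 1 in ['d', 'e', 'b'] -> ['e', 'd', 'b']
'e': index 0 in ['e', 'd', 'b'] -> ['e', 'd', 'b']
'e': index 0 in ['e', 'd', 'b'] -> ['e', 'd', 'b']


Output: [0, 2, 1, 1, 0, 2, 1, 0, 0]


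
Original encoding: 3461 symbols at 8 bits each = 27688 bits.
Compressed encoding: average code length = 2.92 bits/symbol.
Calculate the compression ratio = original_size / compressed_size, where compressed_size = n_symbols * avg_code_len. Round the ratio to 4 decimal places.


original_size = n_symbols * orig_bits = 3461 * 8 = 27688 bits
compressed_size = n_symbols * avg_code_len = 3461 * 2.92 = 10106.12 bits
ratio = original_size / compressed_size = 27688 / 10106.12 = 2.7397

Compression ratio = 2.7397


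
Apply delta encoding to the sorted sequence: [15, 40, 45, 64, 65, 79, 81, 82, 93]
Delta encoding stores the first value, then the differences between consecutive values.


First value: 15
Deltas:
  40 - 15 = 25
  45 - 40 = 5
  64 - 45 = 19
  65 - 64 = 1
  79 - 65 = 14
  81 - 79 = 2
  82 - 81 = 1
  93 - 82 = 11


Delta encoded: [15, 25, 5, 19, 1, 14, 2, 1, 11]


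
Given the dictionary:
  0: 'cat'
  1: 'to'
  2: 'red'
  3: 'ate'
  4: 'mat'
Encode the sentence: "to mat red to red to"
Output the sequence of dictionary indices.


Look up each word in the dictionary:
  'to' -> 1
  'mat' -> 4
  'red' -> 2
  'to' -> 1
  'red' -> 2
  'to' -> 1

Encoded: [1, 4, 2, 1, 2, 1]


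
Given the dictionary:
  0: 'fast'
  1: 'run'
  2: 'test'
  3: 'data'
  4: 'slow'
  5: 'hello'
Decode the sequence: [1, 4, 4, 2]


Look up each index in the dictionary:
  1 -> 'run'
  4 -> 'slow'
  4 -> 'slow'
  2 -> 'test'

Decoded: "run slow slow test"


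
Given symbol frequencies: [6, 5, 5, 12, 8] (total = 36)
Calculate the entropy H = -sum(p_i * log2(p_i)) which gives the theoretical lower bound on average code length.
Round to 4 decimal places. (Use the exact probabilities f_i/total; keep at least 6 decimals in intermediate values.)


Per-symbol terms -p_i * log2(p_i) with p_i = f_i/36:
  p = 6/36 = 0.166667: log2(p) = -2.584963, -p*log2(p) = 0.430827
  p = 5/36 = 0.138889: log2(p) = -2.847997, -p*log2(p) = 0.395555
  p = 5/36 = 0.138889: log2(p) = -2.847997, -p*log2(p) = 0.395555
  p = 12/36 = 0.333333: log2(p) = -1.584963, -p*log2(p) = 0.528321
  p = 8/36 = 0.222222: log2(p) = -2.169925, -p*log2(p) = 0.482206
H = 0.430827 + 0.395555 + 0.395555 + 0.528321 + 0.482206 = 2.232464

H = 2.2325 bits/symbol


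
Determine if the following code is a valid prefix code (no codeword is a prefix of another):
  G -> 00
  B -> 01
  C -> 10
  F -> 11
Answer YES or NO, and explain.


Checking each pair (does one codeword prefix another?):
  G='00' vs B='01': no prefix
  G='00' vs C='10': no prefix
  G='00' vs F='11': no prefix
  B='01' vs G='00': no prefix
  B='01' vs C='10': no prefix
  B='01' vs F='11': no prefix
  C='10' vs G='00': no prefix
  C='10' vs B='01': no prefix
  C='10' vs F='11': no prefix
  F='11' vs G='00': no prefix
  F='11' vs B='01': no prefix
  F='11' vs C='10': no prefix
No violation found over all pairs.

YES -- this is a valid prefix code. No codeword is a prefix of any other codeword.


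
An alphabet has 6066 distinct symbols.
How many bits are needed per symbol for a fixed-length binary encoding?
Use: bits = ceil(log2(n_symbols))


log2(6066) = 12.5665
Bracket: 2^12 = 4096 < 6066 <= 2^13 = 8192
So ceil(log2(6066)) = 13

bits = ceil(log2(6066)) = ceil(12.5665) = 13 bits


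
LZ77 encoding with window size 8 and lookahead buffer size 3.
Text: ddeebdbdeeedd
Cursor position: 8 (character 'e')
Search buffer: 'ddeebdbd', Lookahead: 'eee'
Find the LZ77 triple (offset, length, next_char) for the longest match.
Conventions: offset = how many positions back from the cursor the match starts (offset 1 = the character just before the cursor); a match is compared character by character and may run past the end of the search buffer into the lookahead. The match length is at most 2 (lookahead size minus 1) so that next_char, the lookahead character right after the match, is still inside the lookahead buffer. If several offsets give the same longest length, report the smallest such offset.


Try each offset into the search buffer:
  offset=1 (pos 7, char 'd'): match length 0
  offset=2 (pos 6, char 'b'): match length 0
  offset=3 (pos 5, char 'd'): match length 0
  offset=4 (pos 4, char 'b'): match length 0
  offset=5 (pos 3, char 'e'): match length 1
  offset=6 (pos 2, char 'e'): match length 2
  offset=7 (pos 1, char 'd'): match length 0
  offset=8 (pos 0, char 'd'): match length 0
Longest match has length 2 at offset 6.
next_char = character at position 8 + 2 = 10 -> 'e'

Best match: offset=6, length=2 (matching 'ee' starting at position 2)
LZ77 triple: (6, 2, 'e')


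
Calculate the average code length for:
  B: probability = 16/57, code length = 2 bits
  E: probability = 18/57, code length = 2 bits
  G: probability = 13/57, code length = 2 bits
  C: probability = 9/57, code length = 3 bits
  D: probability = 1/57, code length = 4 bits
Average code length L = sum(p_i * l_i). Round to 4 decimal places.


Weighted contributions p_i * l_i:
  B: (16/57) * 2 = 32/57
  E: (18/57) * 2 = 36/57
  G: (13/57) * 2 = 26/57
  C: (9/57) * 3 = 27/57
  D: (1/57) * 4 = 4/57
Sum = (32 + 36 + 26 + 27 + 4)/57 = 125/57

L = 125/57 = 2.1930 bits/symbol


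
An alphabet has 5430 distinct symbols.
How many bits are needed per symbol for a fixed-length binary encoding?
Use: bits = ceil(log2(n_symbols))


log2(5430) = 12.4067
Bracket: 2^12 = 4096 < 5430 <= 2^13 = 8192
So ceil(log2(5430)) = 13

bits = ceil(log2(5430)) = ceil(12.4067) = 13 bits


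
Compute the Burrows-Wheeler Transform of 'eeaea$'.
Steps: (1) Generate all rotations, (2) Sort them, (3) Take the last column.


Rotations (sorted):
  0: $eeaea -> last char: a
  1: a$eeae -> last char: e
  2: aea$ee -> last char: e
  3: ea$eea -> last char: a
  4: eaea$e -> last char: e
  5: eeaea$ -> last char: $


BWT = aeeae$


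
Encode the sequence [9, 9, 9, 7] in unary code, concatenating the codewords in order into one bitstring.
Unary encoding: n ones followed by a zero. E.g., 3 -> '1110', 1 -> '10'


Encode each number as n ones followed by a terminating 0:
  9 -> 1111111110 (10 bits)
  9 -> 1111111110 (10 bits)
  9 -> 1111111110 (10 bits)
  7 -> 11111110 (8 bits)
Total length = 10 + 10 + 10 + 8 = 38 bits.

Unary([9, 9, 9, 7]) = 11111111101111111110111111111011111110 (38 bits)


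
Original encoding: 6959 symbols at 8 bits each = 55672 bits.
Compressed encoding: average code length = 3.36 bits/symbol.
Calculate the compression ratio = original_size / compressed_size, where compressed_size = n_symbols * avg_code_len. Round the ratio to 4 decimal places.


original_size = n_symbols * orig_bits = 6959 * 8 = 55672 bits
compressed_size = n_symbols * avg_code_len = 6959 * 3.36 = 23382.24 bits
ratio = original_size / compressed_size = 55672 / 23382.24 = 2.381

Compression ratio = 2.381


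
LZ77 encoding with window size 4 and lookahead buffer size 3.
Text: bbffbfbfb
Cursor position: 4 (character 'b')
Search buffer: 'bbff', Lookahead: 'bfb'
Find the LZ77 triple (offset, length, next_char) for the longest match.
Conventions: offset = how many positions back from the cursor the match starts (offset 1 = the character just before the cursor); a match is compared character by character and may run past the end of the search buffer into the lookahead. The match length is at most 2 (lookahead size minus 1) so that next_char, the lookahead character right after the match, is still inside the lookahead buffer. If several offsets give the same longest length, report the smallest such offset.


Try each offset into the search buffer:
  offset=1 (pos 3, char 'f'): match length 0
  offset=2 (pos 2, char 'f'): match length 0
  offset=3 (pos 1, char 'b'): match length 2
  offset=4 (pos 0, char 'b'): match length 1
Longest match has length 2 at offset 3.
next_char = character at position 4 + 2 = 6 -> 'b'

Best match: offset=3, length=2 (matching 'bf' starting at position 1)
LZ77 triple: (3, 2, 'b')


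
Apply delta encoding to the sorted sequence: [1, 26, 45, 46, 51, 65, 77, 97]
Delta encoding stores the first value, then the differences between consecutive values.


First value: 1
Deltas:
  26 - 1 = 25
  45 - 26 = 19
  46 - 45 = 1
  51 - 46 = 5
  65 - 51 = 14
  77 - 65 = 12
  97 - 77 = 20


Delta encoded: [1, 25, 19, 1, 5, 14, 12, 20]


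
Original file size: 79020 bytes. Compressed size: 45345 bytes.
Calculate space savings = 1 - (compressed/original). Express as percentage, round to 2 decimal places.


ratio = compressed/original = 45345/79020 = 0.573842
savings = 1 - ratio = 1 - 0.573842 = 0.426158
as a percentage: 0.426158 * 100 = 42.62%

Space savings = 1 - 45345/79020 = 42.62%


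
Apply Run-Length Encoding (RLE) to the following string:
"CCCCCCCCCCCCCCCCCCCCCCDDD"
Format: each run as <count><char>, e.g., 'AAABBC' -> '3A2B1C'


Scanning runs left to right:
  i=0: run of 'C' x 22 -> '22C'
  i=22: run of 'D' x 3 -> '3D'

RLE = 22C3D


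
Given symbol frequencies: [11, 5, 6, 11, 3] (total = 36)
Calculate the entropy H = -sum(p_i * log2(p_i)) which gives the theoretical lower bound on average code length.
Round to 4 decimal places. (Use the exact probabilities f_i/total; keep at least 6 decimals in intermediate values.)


Per-symbol terms -p_i * log2(p_i) with p_i = f_i/36:
  p = 11/36 = 0.305556: log2(p) = -1.710493, -p*log2(p) = 0.522651
  p = 5/36 = 0.138889: log2(p) = -2.847997, -p*log2(p) = 0.395555
  p = 6/36 = 0.166667: log2(p) = -2.584963, -p*log2(p) = 0.430827
  p = 11/36 = 0.305556: log2(p) = -1.710493, -p*log2(p) = 0.522651
  p = 3/36 = 0.083333: log2(p) = -3.584963, -p*log2(p) = 0.298747
H = 0.522651 + 0.395555 + 0.430827 + 0.522651 + 0.298747 = 2.170431

H = 2.1704 bits/symbol


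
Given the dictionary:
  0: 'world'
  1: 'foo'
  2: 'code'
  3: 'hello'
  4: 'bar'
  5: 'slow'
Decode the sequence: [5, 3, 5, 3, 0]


Look up each index in the dictionary:
  5 -> 'slow'
  3 -> 'hello'
  5 -> 'slow'
  3 -> 'hello'
  0 -> 'world'

Decoded: "slow hello slow hello world"


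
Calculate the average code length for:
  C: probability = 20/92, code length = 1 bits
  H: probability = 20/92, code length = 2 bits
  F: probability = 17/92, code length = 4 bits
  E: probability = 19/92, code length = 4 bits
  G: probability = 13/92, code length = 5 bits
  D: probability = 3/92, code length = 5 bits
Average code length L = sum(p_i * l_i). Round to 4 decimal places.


Weighted contributions p_i * l_i:
  C: (20/92) * 1 = 20/92
  H: (20/92) * 2 = 40/92
  F: (17/92) * 4 = 68/92
  E: (19/92) * 4 = 76/92
  G: (13/92) * 5 = 65/92
  D: (3/92) * 5 = 15/92
Sum = (20 + 40 + 68 + 76 + 65 + 15)/92 = 284/92

L = 284/92 = 3.0870 bits/symbol


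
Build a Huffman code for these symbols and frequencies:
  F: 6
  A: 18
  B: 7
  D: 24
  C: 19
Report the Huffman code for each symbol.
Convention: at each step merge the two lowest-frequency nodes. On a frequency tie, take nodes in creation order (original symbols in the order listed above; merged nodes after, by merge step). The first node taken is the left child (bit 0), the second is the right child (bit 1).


Huffman tree construction:
Step 1: Merge F(6) + B(7) = 13
Step 2: Merge (F+B)(13) + A(18) = 31
Step 3: Merge C(19) + D(24) = 43
Step 4: Merge ((F+B)+A)(31) + (C+D)(43) = 74
Read each symbol's code off the tree from the root (left child = 0, right child = 1).

Codes:
  F: 000 (length 3)
  A: 01 (length 2)
  B: 001 (length 3)
  D: 11 (length 2)
  C: 10 (length 2)
Average code length: 161/74 = 2.1757 bits/symbol


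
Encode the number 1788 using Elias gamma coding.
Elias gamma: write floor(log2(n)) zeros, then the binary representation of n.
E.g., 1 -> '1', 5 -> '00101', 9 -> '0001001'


num_bits = floor(log2(1788)) + 1 = 11
leading_zeros = num_bits - 1 = 10
binary(1788) = 11011111100

Elias gamma(1788) = '0000000000' + '11011111100' = 000000000011011111100 (21 bits)


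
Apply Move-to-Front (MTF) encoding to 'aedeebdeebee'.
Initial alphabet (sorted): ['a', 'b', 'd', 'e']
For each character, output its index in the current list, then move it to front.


MTF encoding:
'a': index 0 in ['a', 'b', 'd', 'e'] -> ['a', 'b', 'd', 'e']
'e': index 3 in ['a', 'b', 'd', 'e'] -> ['e', 'a', 'b', 'd']
'd': index 3 in ['e', 'a', 'b', 'd'] -> ['d', 'e', 'a', 'b']
'e': index 1 in ['d', 'e', 'a', 'b'] -> ['e', 'd', 'a', 'b']
'e': index 0 in ['e', 'd', 'a', 'b'] -> ['e', 'd', 'a', 'b']
'b': index 3 in ['e', 'd', 'a', 'b'] -> ['b', 'e', 'd', 'a']
'd': index 2 in ['b', 'e', 'd', 'a'] -> ['d', 'b', 'e', 'a']
'e': index 2 in ['d', 'b', 'e', 'a'] -> ['e', 'd', 'b', 'a']
'e': index 0 in ['e', 'd', 'b', 'a'] -> ['e', 'd', 'b', 'a']
'b': index 2 in ['e', 'd', 'b', 'a'] -> ['b', 'e', 'd', 'a']
'e': index 1 in ['b', 'e', 'd', 'a'] -> ['e', 'b', 'd', 'a']
'e': index 0 in ['e', 'b', 'd', 'a'] -> ['e', 'b', 'd', 'a']


Output: [0, 3, 3, 1, 0, 3, 2, 2, 0, 2, 1, 0]


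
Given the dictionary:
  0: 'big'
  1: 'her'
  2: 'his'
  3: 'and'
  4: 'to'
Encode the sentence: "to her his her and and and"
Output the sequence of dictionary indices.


Look up each word in the dictionary:
  'to' -> 4
  'her' -> 1
  'his' -> 2
  'her' -> 1
  'and' -> 3
  'and' -> 3
  'and' -> 3

Encoded: [4, 1, 2, 1, 3, 3, 3]


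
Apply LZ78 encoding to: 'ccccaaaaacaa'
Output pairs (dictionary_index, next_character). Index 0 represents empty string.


LZ78 encoding steps:
Dictionary: {0: ''}
Step 1: w='' (idx 0), next='c' -> output (0, 'c'), add 'c' as idx 1
Step 2: w='c' (idx 1), next='c' -> output (1, 'c'), add 'cc' as idx 2
Step 3: w='c' (idx 1), next='a' -> output (1, 'a'), add 'ca' as idx 3
Step 4: w='' (idx 0), next='a' -> output (0, 'a'), add 'a' as idx 4
Step 5: w='a' (idx 4), next='a' -> output (4, 'a'), add 'aa' as idx 5
Step 6: w='a' (idx 4), next='c' -> output (4, 'c'), add 'ac' as idx 6
Step 7: w='aa' (idx 5), end of input -> output (5, '')


Encoded: [(0, 'c'), (1, 'c'), (1, 'a'), (0, 'a'), (4, 'a'), (4, 'c'), (5, '')]


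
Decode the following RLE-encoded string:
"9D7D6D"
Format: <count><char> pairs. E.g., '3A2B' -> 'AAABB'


Expanding each <count><char> pair:
  9D -> 'DDDDDDDDD'
  7D -> 'DDDDDDD'
  6D -> 'DDDDDD'

Decoded = DDDDDDDDDDDDDDDDDDDDDD


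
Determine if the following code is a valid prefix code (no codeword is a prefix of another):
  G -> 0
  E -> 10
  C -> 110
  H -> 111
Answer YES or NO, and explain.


Checking each pair (does one codeword prefix another?):
  G='0' vs E='10': no prefix
  G='0' vs C='110': no prefix
  G='0' vs H='111': no prefix
  E='10' vs G='0': no prefix
  E='10' vs C='110': no prefix
  E='10' vs H='111': no prefix
  C='110' vs G='0': no prefix
  C='110' vs E='10': no prefix
  C='110' vs H='111': no prefix
  H='111' vs G='0': no prefix
  H='111' vs E='10': no prefix
  H='111' vs C='110': no prefix
No violation found over all pairs.

YES -- this is a valid prefix code. No codeword is a prefix of any other codeword.


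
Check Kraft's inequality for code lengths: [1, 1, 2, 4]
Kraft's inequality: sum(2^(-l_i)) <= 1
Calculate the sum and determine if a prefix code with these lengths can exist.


Sum = 2^(-1) + 2^(-1) + 2^(-2) + 2^(-4)
    = 0.5 + 0.5 + 0.25 + 0.0625
    = 21/16 = 1.3125
Since 1.3125 > 1, Kraft's inequality is NOT satisfied.
A prefix code with these lengths CANNOT exist.

Kraft sum = 1.3125. Not satisfied.


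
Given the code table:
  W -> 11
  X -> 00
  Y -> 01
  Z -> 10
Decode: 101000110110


Decoding:
10 -> Z
10 -> Z
00 -> X
11 -> W
01 -> Y
10 -> Z


Result: ZZXWYZ


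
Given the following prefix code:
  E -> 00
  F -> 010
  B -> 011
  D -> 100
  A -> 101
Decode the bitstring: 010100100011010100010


Decoding step by step:
Bits 010 -> F
Bits 100 -> D
Bits 100 -> D
Bits 011 -> B
Bits 010 -> F
Bits 100 -> D
Bits 010 -> F


Decoded message: FDDBFDF


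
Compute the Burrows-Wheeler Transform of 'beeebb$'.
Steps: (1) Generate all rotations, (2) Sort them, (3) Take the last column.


Rotations (sorted):
  0: $beeebb -> last char: b
  1: b$beeeb -> last char: b
  2: bb$beee -> last char: e
  3: beeebb$ -> last char: $
  4: ebb$bee -> last char: e
  5: eebb$be -> last char: e
  6: eeebb$b -> last char: b


BWT = bbe$eeb


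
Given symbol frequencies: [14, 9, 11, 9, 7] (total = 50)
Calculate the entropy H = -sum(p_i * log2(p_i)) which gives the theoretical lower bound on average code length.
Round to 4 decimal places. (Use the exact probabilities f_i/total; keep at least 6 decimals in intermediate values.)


Per-symbol terms -p_i * log2(p_i) with p_i = f_i/50:
  p = 14/50 = 0.280000: log2(p) = -1.836501, -p*log2(p) = 0.514220
  p = 9/50 = 0.180000: log2(p) = -2.473931, -p*log2(p) = 0.445308
  p = 11/50 = 0.220000: log2(p) = -2.184425, -p*log2(p) = 0.480573
  p = 9/50 = 0.180000: log2(p) = -2.473931, -p*log2(p) = 0.445308
  p = 7/50 = 0.140000: log2(p) = -2.836501, -p*log2(p) = 0.397110
H = 0.514220 + 0.445308 + 0.480573 + 0.445308 + 0.397110 = 2.282519

H = 2.2825 bits/symbol


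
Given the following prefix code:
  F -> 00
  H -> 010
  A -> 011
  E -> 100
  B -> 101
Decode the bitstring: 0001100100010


Decoding step by step:
Bits 00 -> F
Bits 011 -> A
Bits 00 -> F
Bits 100 -> E
Bits 010 -> H


Decoded message: FAFEH


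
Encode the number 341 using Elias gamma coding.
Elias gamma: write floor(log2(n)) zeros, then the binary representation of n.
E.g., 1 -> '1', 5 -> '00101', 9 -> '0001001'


num_bits = floor(log2(341)) + 1 = 9
leading_zeros = num_bits - 1 = 8
binary(341) = 101010101

Elias gamma(341) = '00000000' + '101010101' = 00000000101010101 (17 bits)


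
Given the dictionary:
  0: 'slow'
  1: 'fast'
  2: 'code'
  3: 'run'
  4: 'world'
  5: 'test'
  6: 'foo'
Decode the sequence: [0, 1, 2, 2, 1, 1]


Look up each index in the dictionary:
  0 -> 'slow'
  1 -> 'fast'
  2 -> 'code'
  2 -> 'code'
  1 -> 'fast'
  1 -> 'fast'

Decoded: "slow fast code code fast fast"


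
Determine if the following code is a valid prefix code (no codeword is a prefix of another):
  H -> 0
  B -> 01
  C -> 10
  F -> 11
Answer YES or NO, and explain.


Checking each pair (does one codeword prefix another?):
  H='0' vs B='01': prefix -- VIOLATION

NO -- this is NOT a valid prefix code. H (0) is a prefix of B (01).


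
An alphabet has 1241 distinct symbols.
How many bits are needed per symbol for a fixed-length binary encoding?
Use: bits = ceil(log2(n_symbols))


log2(1241) = 10.2773
Bracket: 2^10 = 1024 < 1241 <= 2^11 = 2048
So ceil(log2(1241)) = 11

bits = ceil(log2(1241)) = ceil(10.2773) = 11 bits


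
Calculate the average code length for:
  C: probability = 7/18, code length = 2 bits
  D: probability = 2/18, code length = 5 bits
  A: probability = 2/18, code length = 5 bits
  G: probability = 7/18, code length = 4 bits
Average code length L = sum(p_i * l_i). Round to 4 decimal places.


Weighted contributions p_i * l_i:
  C: (7/18) * 2 = 14/18
  D: (2/18) * 5 = 10/18
  A: (2/18) * 5 = 10/18
  G: (7/18) * 4 = 28/18
Sum = (14 + 10 + 10 + 28)/18 = 62/18

L = 62/18 = 3.4444 bits/symbol


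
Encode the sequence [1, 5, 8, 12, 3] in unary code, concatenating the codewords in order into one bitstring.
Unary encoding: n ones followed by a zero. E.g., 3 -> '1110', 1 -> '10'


Encode each number as n ones followed by a terminating 0:
  1 -> 10 (2 bits)
  5 -> 111110 (6 bits)
  8 -> 111111110 (9 bits)
  12 -> 1111111111110 (13 bits)
  3 -> 1110 (4 bits)
Total length = 2 + 6 + 9 + 13 + 4 = 34 bits.

Unary([1, 5, 8, 12, 3]) = 1011111011111111011111111111101110 (34 bits)


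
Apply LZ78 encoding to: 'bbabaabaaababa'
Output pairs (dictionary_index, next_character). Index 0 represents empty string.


LZ78 encoding steps:
Dictionary: {0: ''}
Step 1: w='' (idx 0), next='b' -> output (0, 'b'), add 'b' as idx 1
Step 2: w='b' (idx 1), next='a' -> output (1, 'a'), add 'ba' as idx 2
Step 3: w='ba' (idx 2), next='a' -> output (2, 'a'), add 'baa' as idx 3
Step 4: w='baa' (idx 3), next='a' -> output (3, 'a'), add 'baaa' as idx 4
Step 5: w='ba' (idx 2), next='b' -> output (2, 'b'), add 'bab' as idx 5
Step 6: w='' (idx 0), next='a' -> output (0, 'a'), add 'a' as idx 6


Encoded: [(0, 'b'), (1, 'a'), (2, 'a'), (3, 'a'), (2, 'b'), (0, 'a')]


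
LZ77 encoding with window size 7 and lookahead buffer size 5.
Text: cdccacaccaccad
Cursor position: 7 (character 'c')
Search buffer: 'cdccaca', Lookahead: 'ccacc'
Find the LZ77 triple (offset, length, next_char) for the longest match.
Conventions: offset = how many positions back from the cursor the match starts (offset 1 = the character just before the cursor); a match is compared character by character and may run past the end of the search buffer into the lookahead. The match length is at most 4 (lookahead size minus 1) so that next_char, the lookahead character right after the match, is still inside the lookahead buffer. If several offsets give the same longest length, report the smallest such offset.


Try each offset into the search buffer:
  offset=1 (pos 6, char 'a'): match length 0
  offset=2 (pos 5, char 'c'): match length 1
  offset=3 (pos 4, char 'a'): match length 0
  offset=4 (pos 3, char 'c'): match length 1
  offset=5 (pos 2, char 'c'): match length 4
  offset=6 (pos 1, char 'd'): match length 0
  offset=7 (pos 0, char 'c'): match length 1
Longest match has length 4 at offset 5.
next_char = character at position 7 + 4 = 11 -> 'c'

Best match: offset=5, length=4 (matching 'ccac' starting at position 2)
LZ77 triple: (5, 4, 'c')


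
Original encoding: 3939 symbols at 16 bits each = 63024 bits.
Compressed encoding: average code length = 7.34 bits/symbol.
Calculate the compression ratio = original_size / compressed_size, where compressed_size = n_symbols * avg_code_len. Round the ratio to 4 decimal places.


original_size = n_symbols * orig_bits = 3939 * 16 = 63024 bits
compressed_size = n_symbols * avg_code_len = 3939 * 7.34 = 28912.26 bits
ratio = original_size / compressed_size = 63024 / 28912.26 = 2.1798

Compression ratio = 2.1798


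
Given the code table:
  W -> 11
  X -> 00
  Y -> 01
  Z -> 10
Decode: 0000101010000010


Decoding:
00 -> X
00 -> X
10 -> Z
10 -> Z
10 -> Z
00 -> X
00 -> X
10 -> Z


Result: XXZZZXXZ


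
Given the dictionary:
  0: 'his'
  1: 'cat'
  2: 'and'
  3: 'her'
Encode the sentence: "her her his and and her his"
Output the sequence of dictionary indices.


Look up each word in the dictionary:
  'her' -> 3
  'her' -> 3
  'his' -> 0
  'and' -> 2
  'and' -> 2
  'her' -> 3
  'his' -> 0

Encoded: [3, 3, 0, 2, 2, 3, 0]


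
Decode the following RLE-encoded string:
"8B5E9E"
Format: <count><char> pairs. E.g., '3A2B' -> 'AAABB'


Expanding each <count><char> pair:
  8B -> 'BBBBBBBB'
  5E -> 'EEEEE'
  9E -> 'EEEEEEEEE'

Decoded = BBBBBBBBEEEEEEEEEEEEEE


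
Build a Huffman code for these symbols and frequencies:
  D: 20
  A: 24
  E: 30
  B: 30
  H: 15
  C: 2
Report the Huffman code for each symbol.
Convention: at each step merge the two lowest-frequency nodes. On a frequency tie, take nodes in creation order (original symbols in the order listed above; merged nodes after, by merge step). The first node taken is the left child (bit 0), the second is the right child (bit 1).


Huffman tree construction:
Step 1: Merge C(2) + H(15) = 17
Step 2: Merge (C+H)(17) + D(20) = 37
Step 3: Merge A(24) + E(30) = 54
Step 4: Merge B(30) + ((C+H)+D)(37) = 67
Step 5: Merge (A+E)(54) + (B+((C+H)+D))(67) = 121
Read each symbol's code off the tree from the root (left child = 0, right child = 1).

Codes:
  D: 111 (length 3)
  A: 00 (length 2)
  E: 01 (length 2)
  B: 10 (length 2)
  H: 1101 (length 4)
  C: 1100 (length 4)
Average code length: 296/121 = 2.4463 bits/symbol


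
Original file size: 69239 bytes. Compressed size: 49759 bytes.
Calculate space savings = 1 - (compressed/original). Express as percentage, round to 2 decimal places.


ratio = compressed/original = 49759/69239 = 0.718656
savings = 1 - ratio = 1 - 0.718656 = 0.281344
as a percentage: 0.281344 * 100 = 28.13%

Space savings = 1 - 49759/69239 = 28.13%


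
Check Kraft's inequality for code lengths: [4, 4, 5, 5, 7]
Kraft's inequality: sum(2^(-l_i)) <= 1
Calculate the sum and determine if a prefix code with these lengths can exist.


Sum = 2^(-4) + 2^(-4) + 2^(-5) + 2^(-5) + 2^(-7)
    = 0.0625 + 0.0625 + 0.03125 + 0.03125 + 0.0078125
    = 25/128 = 0.1953125
Since 0.1953125 <= 1, Kraft's inequality IS satisfied.
A prefix code with these lengths CAN exist.

Kraft sum = 0.1953125. Satisfied.


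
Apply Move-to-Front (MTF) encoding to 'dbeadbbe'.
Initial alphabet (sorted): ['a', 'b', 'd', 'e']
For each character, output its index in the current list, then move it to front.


MTF encoding:
'd': index 2 in ['a', 'b', 'd', 'e'] -> ['d', 'a', 'b', 'e']
'b': index 2 in ['d', 'a', 'b', 'e'] -> ['b', 'd', 'a', 'e']
'e': index 3 in ['b', 'd', 'a', 'e'] -> ['e', 'b', 'd', 'a']
'a': index 3 in ['e', 'b', 'd', 'a'] -> ['a', 'e', 'b', 'd']
'd': index 3 in ['a', 'e', 'b', 'd'] -> ['d', 'a', 'e', 'b']
'b': index 3 in ['d', 'a', 'e', 'b'] -> ['b', 'd', 'a', 'e']
'b': index 0 in ['b', 'd', 'a', 'e'] -> ['b', 'd', 'a', 'e']
'e': index 3 in ['b', 'd', 'a', 'e'] -> ['e', 'b', 'd', 'a']


Output: [2, 2, 3, 3, 3, 3, 0, 3]


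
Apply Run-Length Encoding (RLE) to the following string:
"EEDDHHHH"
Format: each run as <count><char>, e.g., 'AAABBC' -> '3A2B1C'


Scanning runs left to right:
  i=0: run of 'E' x 2 -> '2E'
  i=2: run of 'D' x 2 -> '2D'
  i=4: run of 'H' x 4 -> '4H'

RLE = 2E2D4H


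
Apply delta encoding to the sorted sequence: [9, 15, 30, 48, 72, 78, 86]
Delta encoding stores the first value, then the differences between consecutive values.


First value: 9
Deltas:
  15 - 9 = 6
  30 - 15 = 15
  48 - 30 = 18
  72 - 48 = 24
  78 - 72 = 6
  86 - 78 = 8


Delta encoded: [9, 6, 15, 18, 24, 6, 8]


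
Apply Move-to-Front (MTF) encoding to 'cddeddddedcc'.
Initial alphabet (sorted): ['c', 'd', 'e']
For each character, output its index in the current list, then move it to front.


MTF encoding:
'c': index 0 in ['c', 'd', 'e'] -> ['c', 'd', 'e']
'd': index 1 in ['c', 'd', 'e'] -> ['d', 'c', 'e']
'd': index 0 in ['d', 'c', 'e'] -> ['d', 'c', 'e']
'e': index 2 in ['d', 'c', 'e'] -> ['e', 'd', 'c']
'd': index 1 in ['e', 'd', 'c'] -> ['d', 'e', 'c']
'd': index 0 in ['d', 'e', 'c'] -> ['d', 'e', 'c']
'd': index 0 in ['d', 'e', 'c'] -> ['d', 'e', 'c']
'd': index 0 in ['d', 'e', 'c'] -> ['d', 'e', 'c']
'e': index 1 in ['d', 'e', 'c'] -> ['e', 'd', 'c']
'd': index 1 in ['e', 'd', 'c'] -> ['d', 'e', 'c']
'c': index 2 in ['d', 'e', 'c'] -> ['c', 'd', 'e']
'c': index 0 in ['c', 'd', 'e'] -> ['c', 'd', 'e']


Output: [0, 1, 0, 2, 1, 0, 0, 0, 1, 1, 2, 0]


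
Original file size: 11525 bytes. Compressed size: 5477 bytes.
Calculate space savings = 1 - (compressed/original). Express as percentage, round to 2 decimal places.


ratio = compressed/original = 5477/11525 = 0.475228
savings = 1 - ratio = 1 - 0.475228 = 0.524772
as a percentage: 0.524772 * 100 = 52.48%

Space savings = 1 - 5477/11525 = 52.48%


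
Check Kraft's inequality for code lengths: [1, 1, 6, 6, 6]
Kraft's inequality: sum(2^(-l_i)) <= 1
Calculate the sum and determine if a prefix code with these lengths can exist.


Sum = 2^(-1) + 2^(-1) + 2^(-6) + 2^(-6) + 2^(-6)
    = 0.5 + 0.5 + 0.015625 + 0.015625 + 0.015625
    = 67/64 = 1.046875
Since 1.046875 > 1, Kraft's inequality is NOT satisfied.
A prefix code with these lengths CANNOT exist.

Kraft sum = 1.046875. Not satisfied.


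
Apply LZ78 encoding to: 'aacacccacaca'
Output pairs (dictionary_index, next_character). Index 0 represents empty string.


LZ78 encoding steps:
Dictionary: {0: ''}
Step 1: w='' (idx 0), next='a' -> output (0, 'a'), add 'a' as idx 1
Step 2: w='a' (idx 1), next='c' -> output (1, 'c'), add 'ac' as idx 2
Step 3: w='ac' (idx 2), next='c' -> output (2, 'c'), add 'acc' as idx 3
Step 4: w='' (idx 0), next='c' -> output (0, 'c'), add 'c' as idx 4
Step 5: w='ac' (idx 2), next='a' -> output (2, 'a'), add 'aca' as idx 5
Step 6: w='c' (idx 4), next='a' -> output (4, 'a'), add 'ca' as idx 6


Encoded: [(0, 'a'), (1, 'c'), (2, 'c'), (0, 'c'), (2, 'a'), (4, 'a')]


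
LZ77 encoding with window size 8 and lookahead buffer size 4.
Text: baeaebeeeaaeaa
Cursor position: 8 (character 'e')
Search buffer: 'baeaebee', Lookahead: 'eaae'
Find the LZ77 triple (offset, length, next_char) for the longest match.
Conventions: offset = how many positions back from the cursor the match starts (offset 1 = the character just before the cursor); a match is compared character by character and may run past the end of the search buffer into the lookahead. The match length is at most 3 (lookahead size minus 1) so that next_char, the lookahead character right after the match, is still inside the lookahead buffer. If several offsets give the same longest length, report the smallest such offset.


Try each offset into the search buffer:
  offset=1 (pos 7, char 'e'): match length 1
  offset=2 (pos 6, char 'e'): match length 1
  offset=3 (pos 5, char 'b'): match length 0
  offset=4 (pos 4, char 'e'): match length 1
  offset=5 (pos 3, char 'a'): match length 0
  offset=6 (pos 2, char 'e'): match length 2
  offset=7 (pos 1, char 'a'): match length 0
  offset=8 (pos 0, char 'b'): match length 0
Longest match has length 2 at offset 6.
next_char = character at position 8 + 2 = 10 -> 'a'

Best match: offset=6, length=2 (matching 'ea' starting at position 2)
LZ77 triple: (6, 2, 'a')


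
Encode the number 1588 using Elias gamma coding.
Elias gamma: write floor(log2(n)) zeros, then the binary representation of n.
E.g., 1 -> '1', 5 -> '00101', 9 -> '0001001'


num_bits = floor(log2(1588)) + 1 = 11
leading_zeros = num_bits - 1 = 10
binary(1588) = 11000110100

Elias gamma(1588) = '0000000000' + '11000110100' = 000000000011000110100 (21 bits)


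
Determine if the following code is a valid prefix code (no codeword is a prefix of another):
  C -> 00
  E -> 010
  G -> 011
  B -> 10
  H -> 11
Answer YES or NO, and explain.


Checking each pair (does one codeword prefix another?):
  C='00' vs E='010': no prefix
  C='00' vs G='011': no prefix
  C='00' vs B='10': no prefix
  C='00' vs H='11': no prefix
  E='010' vs C='00': no prefix
  E='010' vs G='011': no prefix
  E='010' vs B='10': no prefix
  E='010' vs H='11': no prefix
  G='011' vs C='00': no prefix
  G='011' vs E='010': no prefix
  G='011' vs B='10': no prefix
  G='011' vs H='11': no prefix
  B='10' vs C='00': no prefix
  B='10' vs E='010': no prefix
  B='10' vs G='011': no prefix
  B='10' vs H='11': no prefix
  H='11' vs C='00': no prefix
  H='11' vs E='010': no prefix
  H='11' vs G='011': no prefix
  H='11' vs B='10': no prefix
No violation found over all pairs.

YES -- this is a valid prefix code. No codeword is a prefix of any other codeword.


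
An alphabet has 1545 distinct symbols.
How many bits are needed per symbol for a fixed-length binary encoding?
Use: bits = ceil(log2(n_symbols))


log2(1545) = 10.5934
Bracket: 2^10 = 1024 < 1545 <= 2^11 = 2048
So ceil(log2(1545)) = 11

bits = ceil(log2(1545)) = ceil(10.5934) = 11 bits


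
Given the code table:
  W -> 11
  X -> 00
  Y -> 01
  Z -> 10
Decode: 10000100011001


Decoding:
10 -> Z
00 -> X
01 -> Y
00 -> X
01 -> Y
10 -> Z
01 -> Y


Result: ZXYXYZY


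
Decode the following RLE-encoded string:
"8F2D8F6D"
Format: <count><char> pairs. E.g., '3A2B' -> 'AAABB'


Expanding each <count><char> pair:
  8F -> 'FFFFFFFF'
  2D -> 'DD'
  8F -> 'FFFFFFFF'
  6D -> 'DDDDDD'

Decoded = FFFFFFFFDDFFFFFFFFDDDDDD


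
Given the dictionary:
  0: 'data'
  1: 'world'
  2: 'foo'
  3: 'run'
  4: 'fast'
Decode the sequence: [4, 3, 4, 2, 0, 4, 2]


Look up each index in the dictionary:
  4 -> 'fast'
  3 -> 'run'
  4 -> 'fast'
  2 -> 'foo'
  0 -> 'data'
  4 -> 'fast'
  2 -> 'foo'

Decoded: "fast run fast foo data fast foo"


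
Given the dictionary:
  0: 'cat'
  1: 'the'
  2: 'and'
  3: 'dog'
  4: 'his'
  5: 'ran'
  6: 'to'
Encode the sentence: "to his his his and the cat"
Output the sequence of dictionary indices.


Look up each word in the dictionary:
  'to' -> 6
  'his' -> 4
  'his' -> 4
  'his' -> 4
  'and' -> 2
  'the' -> 1
  'cat' -> 0

Encoded: [6, 4, 4, 4, 2, 1, 0]


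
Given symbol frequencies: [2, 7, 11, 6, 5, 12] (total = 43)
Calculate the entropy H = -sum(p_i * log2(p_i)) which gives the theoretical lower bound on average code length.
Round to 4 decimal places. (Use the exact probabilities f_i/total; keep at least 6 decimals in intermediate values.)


Per-symbol terms -p_i * log2(p_i) with p_i = f_i/43:
  p = 2/43 = 0.046512: log2(p) = -4.426265, -p*log2(p) = 0.205873
  p = 7/43 = 0.162791: log2(p) = -2.618910, -p*log2(p) = 0.426334
  p = 11/43 = 0.255814: log2(p) = -1.966833, -p*log2(p) = 0.503143
  p = 6/43 = 0.139535: log2(p) = -2.841302, -p*log2(p) = 0.396461
  p = 5/43 = 0.116279: log2(p) = -3.104337, -p*log2(p) = 0.360969
  p = 12/43 = 0.279070: log2(p) = -1.841302, -p*log2(p) = 0.513852
H = 0.205873 + 0.426334 + 0.503143 + 0.396461 + 0.360969 + 0.513852 = 2.406632

H = 2.4066 bits/symbol


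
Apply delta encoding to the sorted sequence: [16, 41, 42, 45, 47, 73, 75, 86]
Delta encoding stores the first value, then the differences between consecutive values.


First value: 16
Deltas:
  41 - 16 = 25
  42 - 41 = 1
  45 - 42 = 3
  47 - 45 = 2
  73 - 47 = 26
  75 - 73 = 2
  86 - 75 = 11


Delta encoded: [16, 25, 1, 3, 2, 26, 2, 11]


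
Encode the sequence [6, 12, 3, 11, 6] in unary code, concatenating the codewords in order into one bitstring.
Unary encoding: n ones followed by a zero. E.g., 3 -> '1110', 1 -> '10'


Encode each number as n ones followed by a terminating 0:
  6 -> 1111110 (7 bits)
  12 -> 1111111111110 (13 bits)
  3 -> 1110 (4 bits)
  11 -> 111111111110 (12 bits)
  6 -> 1111110 (7 bits)
Total length = 7 + 13 + 4 + 12 + 7 = 43 bits.

Unary([6, 12, 3, 11, 6]) = 1111110111111111111011101111111111101111110 (43 bits)


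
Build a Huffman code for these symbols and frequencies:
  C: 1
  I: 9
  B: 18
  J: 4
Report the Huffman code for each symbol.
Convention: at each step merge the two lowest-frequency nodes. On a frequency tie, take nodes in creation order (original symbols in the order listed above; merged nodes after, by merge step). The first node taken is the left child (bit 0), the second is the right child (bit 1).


Huffman tree construction:
Step 1: Merge C(1) + J(4) = 5
Step 2: Merge (C+J)(5) + I(9) = 14
Step 3: Merge ((C+J)+I)(14) + B(18) = 32
Read each symbol's code off the tree from the root (left child = 0, right child = 1).

Codes:
  C: 000 (length 3)
  I: 01 (length 2)
  B: 1 (length 1)
  J: 001 (length 3)
Average code length: 51/32 = 1.5938 bits/symbol


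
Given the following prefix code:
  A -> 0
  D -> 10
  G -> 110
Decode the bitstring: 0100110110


Decoding step by step:
Bits 0 -> A
Bits 10 -> D
Bits 0 -> A
Bits 110 -> G
Bits 110 -> G


Decoded message: ADAGG


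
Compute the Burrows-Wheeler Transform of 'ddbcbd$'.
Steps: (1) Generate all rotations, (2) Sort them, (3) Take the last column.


Rotations (sorted):
  0: $ddbcbd -> last char: d
  1: bcbd$dd -> last char: d
  2: bd$ddbc -> last char: c
  3: cbd$ddb -> last char: b
  4: d$ddbcb -> last char: b
  5: dbcbd$d -> last char: d
  6: ddbcbd$ -> last char: $


BWT = ddcbbd$


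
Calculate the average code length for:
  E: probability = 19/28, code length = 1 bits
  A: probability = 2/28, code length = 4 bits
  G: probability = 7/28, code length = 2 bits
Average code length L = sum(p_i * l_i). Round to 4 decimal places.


Weighted contributions p_i * l_i:
  E: (19/28) * 1 = 19/28
  A: (2/28) * 4 = 8/28
  G: (7/28) * 2 = 14/28
Sum = (19 + 8 + 14)/28 = 41/28

L = 41/28 = 1.4643 bits/symbol


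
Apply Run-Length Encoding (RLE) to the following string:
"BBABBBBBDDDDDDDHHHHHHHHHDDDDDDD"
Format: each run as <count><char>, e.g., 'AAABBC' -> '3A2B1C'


Scanning runs left to right:
  i=0: run of 'B' x 2 -> '2B'
  i=2: run of 'A' x 1 -> '1A'
  i=3: run of 'B' x 5 -> '5B'
  i=8: run of 'D' x 7 -> '7D'
  i=15: run of 'H' x 9 -> '9H'
  i=24: run of 'D' x 7 -> '7D'

RLE = 2B1A5B7D9H7D


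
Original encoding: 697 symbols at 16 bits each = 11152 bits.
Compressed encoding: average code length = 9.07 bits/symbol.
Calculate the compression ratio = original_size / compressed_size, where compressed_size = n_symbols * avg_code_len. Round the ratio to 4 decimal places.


original_size = n_symbols * orig_bits = 697 * 16 = 11152 bits
compressed_size = n_symbols * avg_code_len = 697 * 9.07 = 6321.79 bits
ratio = original_size / compressed_size = 11152 / 6321.79 = 1.7641

Compression ratio = 1.7641


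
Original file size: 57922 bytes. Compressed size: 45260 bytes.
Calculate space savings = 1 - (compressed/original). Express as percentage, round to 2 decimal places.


ratio = compressed/original = 45260/57922 = 0.781396
savings = 1 - ratio = 1 - 0.781396 = 0.218604
as a percentage: 0.218604 * 100 = 21.86%

Space savings = 1 - 45260/57922 = 21.86%


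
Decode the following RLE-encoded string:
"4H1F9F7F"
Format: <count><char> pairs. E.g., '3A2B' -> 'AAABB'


Expanding each <count><char> pair:
  4H -> 'HHHH'
  1F -> 'F'
  9F -> 'FFFFFFFFF'
  7F -> 'FFFFFFF'

Decoded = HHHHFFFFFFFFFFFFFFFFF


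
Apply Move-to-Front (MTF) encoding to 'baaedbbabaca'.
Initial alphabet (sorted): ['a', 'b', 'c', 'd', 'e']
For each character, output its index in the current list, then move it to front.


MTF encoding:
'b': index 1 in ['a', 'b', 'c', 'd', 'e'] -> ['b', 'a', 'c', 'd', 'e']
'a': index 1 in ['b', 'a', 'c', 'd', 'e'] -> ['a', 'b', 'c', 'd', 'e']
'a': index 0 in ['a', 'b', 'c', 'd', 'e'] -> ['a', 'b', 'c', 'd', 'e']
'e': index 4 in ['a', 'b', 'c', 'd', 'e'] -> ['e', 'a', 'b', 'c', 'd']
'd': index 4 in ['e', 'a', 'b', 'c', 'd'] -> ['d', 'e', 'a', 'b', 'c']
'b': index 3 in ['d', 'e', 'a', 'b', 'c'] -> ['b', 'd', 'e', 'a', 'c']
'b': index 0 in ['b', 'd', 'e', 'a', 'c'] -> ['b', 'd', 'e', 'a', 'c']
'a': index 3 in ['b', 'd', 'e', 'a', 'c'] -> ['a', 'b', 'd', 'e', 'c']
'b': index 1 in ['a', 'b', 'd', 'e', 'c'] -> ['b', 'a', 'd', 'e', 'c']
'a': index 1 in ['b', 'a', 'd', 'e', 'c'] -> ['a', 'b', 'd', 'e', 'c']
'c': index 4 in ['a', 'b', 'd', 'e', 'c'] -> ['c', 'a', 'b', 'd', 'e']
'a': index 1 in ['c', 'a', 'b', 'd', 'e'] -> ['a', 'c', 'b', 'd', 'e']


Output: [1, 1, 0, 4, 4, 3, 0, 3, 1, 1, 4, 1]


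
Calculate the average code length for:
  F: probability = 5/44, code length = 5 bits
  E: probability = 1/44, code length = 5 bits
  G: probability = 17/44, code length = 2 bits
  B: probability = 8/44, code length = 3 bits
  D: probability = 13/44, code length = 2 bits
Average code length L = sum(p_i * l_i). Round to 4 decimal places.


Weighted contributions p_i * l_i:
  F: (5/44) * 5 = 25/44
  E: (1/44) * 5 = 5/44
  G: (17/44) * 2 = 34/44
  B: (8/44) * 3 = 24/44
  D: (13/44) * 2 = 26/44
Sum = (25 + 5 + 34 + 24 + 26)/44 = 114/44

L = 114/44 = 2.5909 bits/symbol


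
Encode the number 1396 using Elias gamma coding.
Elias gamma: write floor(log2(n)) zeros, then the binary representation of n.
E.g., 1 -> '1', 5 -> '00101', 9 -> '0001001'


num_bits = floor(log2(1396)) + 1 = 11
leading_zeros = num_bits - 1 = 10
binary(1396) = 10101110100

Elias gamma(1396) = '0000000000' + '10101110100' = 000000000010101110100 (21 bits)


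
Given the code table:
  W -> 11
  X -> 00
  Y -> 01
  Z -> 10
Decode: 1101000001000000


Decoding:
11 -> W
01 -> Y
00 -> X
00 -> X
01 -> Y
00 -> X
00 -> X
00 -> X


Result: WYXXYXXX


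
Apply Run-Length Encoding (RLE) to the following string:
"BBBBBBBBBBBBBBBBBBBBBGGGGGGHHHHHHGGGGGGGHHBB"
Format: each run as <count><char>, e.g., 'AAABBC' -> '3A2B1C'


Scanning runs left to right:
  i=0: run of 'B' x 21 -> '21B'
  i=21: run of 'G' x 6 -> '6G'
  i=27: run of 'H' x 6 -> '6H'
  i=33: run of 'G' x 7 -> '7G'
  i=40: run of 'H' x 2 -> '2H'
  i=42: run of 'B' x 2 -> '2B'

RLE = 21B6G6H7G2H2B
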